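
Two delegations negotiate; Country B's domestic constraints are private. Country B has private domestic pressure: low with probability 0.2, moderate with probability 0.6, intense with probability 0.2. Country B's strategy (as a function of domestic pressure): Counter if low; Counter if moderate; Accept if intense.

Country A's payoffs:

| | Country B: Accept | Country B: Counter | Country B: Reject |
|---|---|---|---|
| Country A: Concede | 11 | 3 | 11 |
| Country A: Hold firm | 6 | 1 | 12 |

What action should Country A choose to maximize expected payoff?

Compute Country A's expected payoff for each action, taking the expectation over Country B's type.
E[Concede] = 0.2·(3) + 0.6·(3) + 0.2·(11) = 4.6
E[Hold firm] = 0.2·(1) + 0.6·(1) + 0.2·(6) = 2
Best response: Concede (4.6 is the largest).

Concede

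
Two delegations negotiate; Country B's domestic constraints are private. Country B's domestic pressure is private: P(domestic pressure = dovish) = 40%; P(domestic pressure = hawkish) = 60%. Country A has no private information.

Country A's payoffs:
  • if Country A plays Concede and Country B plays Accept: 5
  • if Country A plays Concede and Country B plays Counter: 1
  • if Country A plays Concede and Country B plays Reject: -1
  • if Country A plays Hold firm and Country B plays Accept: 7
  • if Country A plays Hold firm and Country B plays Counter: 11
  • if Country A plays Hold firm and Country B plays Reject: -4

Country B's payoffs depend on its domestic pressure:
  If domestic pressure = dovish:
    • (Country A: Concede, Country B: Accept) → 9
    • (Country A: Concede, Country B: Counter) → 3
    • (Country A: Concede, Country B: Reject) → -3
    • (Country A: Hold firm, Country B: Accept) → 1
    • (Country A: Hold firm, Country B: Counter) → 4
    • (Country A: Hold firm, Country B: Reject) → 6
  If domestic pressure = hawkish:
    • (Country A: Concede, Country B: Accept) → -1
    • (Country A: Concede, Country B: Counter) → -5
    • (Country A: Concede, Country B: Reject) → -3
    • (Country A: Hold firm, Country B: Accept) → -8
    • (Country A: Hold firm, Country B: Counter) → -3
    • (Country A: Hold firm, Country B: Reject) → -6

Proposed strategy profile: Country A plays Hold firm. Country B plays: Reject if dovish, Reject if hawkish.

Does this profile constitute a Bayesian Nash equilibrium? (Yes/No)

Country A plays Hold firm: E[Hold firm] = 0.4·(-4) + 0.6·(-4) = -4; E[Concede] = -1. Not best-responding. ✗
Country B (domestic pressure dovish), facing Hold firm: Accept gives 1, Counter gives 4, Reject gives 6. Proposed Reject is best. ✓
Country B (domestic pressure hawkish), facing Hold firm: Accept gives -8, Counter gives -3, Reject gives -6. Proposed Reject is not best — profitable deviation exists. ✗

No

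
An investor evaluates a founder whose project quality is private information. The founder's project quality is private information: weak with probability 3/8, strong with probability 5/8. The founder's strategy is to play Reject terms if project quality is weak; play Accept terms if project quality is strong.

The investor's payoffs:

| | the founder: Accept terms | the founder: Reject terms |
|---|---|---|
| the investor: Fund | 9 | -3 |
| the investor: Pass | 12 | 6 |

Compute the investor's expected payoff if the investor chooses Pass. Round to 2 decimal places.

9.75

E[Pass] = 3/8·6 + 5/8·12 = 9/4 + 15/2 = 39/4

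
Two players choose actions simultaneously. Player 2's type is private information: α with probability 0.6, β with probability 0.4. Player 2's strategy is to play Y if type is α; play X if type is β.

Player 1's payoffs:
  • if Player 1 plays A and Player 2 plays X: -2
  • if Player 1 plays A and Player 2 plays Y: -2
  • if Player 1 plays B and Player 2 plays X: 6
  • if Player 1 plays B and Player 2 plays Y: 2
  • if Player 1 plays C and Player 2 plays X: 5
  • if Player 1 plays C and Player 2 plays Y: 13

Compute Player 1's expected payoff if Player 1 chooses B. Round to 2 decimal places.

3.60

E[B] = 0.6·2 + 0.4·6 = 1.2 + 2.4 = 3.6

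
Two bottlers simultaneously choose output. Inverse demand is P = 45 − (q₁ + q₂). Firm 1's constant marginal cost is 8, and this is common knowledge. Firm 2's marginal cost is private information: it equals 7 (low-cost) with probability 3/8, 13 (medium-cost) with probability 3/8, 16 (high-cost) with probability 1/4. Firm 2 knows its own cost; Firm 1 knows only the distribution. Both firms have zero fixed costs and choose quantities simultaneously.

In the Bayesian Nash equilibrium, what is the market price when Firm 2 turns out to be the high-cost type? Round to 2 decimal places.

Each type of Firm 2 best-responds to q₁; Firm 1 best-responds to the expected q₂ over Firm 2's types.
Firm 2 with cost c maximizes (45 − (q₁+q₂) − c)·q₂, giving q₂(c) = (45 − c − q₁)/2.
E[c₂] = 3/8·7 + 3/8·13 + 1/4·16 = 11.5
Firm 1's FOC against E[q₂] yields q₁ = (45 − 2·8 + E[c₂])/3 = (45 − 16 + 11.5)/3 = 13.5.
q₂(high-cost) = 7.75, so P = 45 − (13.5 + 7.75) = 23.75.

23.75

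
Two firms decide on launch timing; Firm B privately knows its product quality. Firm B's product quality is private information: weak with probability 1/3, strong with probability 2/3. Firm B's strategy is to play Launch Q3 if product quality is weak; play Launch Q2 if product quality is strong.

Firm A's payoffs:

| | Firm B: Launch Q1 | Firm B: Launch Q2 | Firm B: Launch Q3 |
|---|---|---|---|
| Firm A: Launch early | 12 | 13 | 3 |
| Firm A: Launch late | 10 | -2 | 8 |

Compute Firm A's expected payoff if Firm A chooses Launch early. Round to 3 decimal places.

E[Launch early] = 1/3·3 + 2/3·13 = 1 + 26/3 = 29/3

9.667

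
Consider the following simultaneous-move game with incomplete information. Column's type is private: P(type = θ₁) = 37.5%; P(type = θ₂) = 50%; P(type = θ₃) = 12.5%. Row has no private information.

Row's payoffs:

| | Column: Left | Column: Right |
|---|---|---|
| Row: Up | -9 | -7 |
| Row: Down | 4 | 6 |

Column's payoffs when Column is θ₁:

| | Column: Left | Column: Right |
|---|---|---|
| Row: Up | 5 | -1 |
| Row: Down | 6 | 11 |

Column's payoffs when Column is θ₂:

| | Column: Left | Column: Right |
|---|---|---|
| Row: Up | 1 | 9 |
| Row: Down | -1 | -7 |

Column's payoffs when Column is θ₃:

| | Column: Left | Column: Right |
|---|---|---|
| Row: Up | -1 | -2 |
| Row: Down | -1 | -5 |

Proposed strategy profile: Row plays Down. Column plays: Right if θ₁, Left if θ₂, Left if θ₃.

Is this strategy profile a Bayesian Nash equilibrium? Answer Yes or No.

Yes

Row plays Down: E[Down] = 0.375·(6) + 0.5·(4) + 0.125·(4) = 4.75; E[Up] = -8.25. Best-responding. ✓
Column (type θ₁), facing Down: Left gives 6, Right gives 11. Proposed Right is best. ✓
Column (type θ₂), facing Down: Left gives -1, Right gives -7. Proposed Left is best. ✓
Column (type θ₃), facing Down: Left gives -1, Right gives -5. Proposed Left is best. ✓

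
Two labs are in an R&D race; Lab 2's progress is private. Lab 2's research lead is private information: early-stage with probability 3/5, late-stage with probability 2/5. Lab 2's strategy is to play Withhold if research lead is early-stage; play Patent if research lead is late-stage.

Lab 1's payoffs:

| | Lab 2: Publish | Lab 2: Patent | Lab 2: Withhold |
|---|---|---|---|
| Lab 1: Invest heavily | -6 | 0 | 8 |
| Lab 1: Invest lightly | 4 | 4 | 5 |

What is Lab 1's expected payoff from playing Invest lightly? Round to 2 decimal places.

Take the expectation over Lab 2's research lead, weighting each type's action by its prior probability.
E[Invest lightly] = 3/5·5 + 2/5·4 = 3 + 8/5 = 23/5

4.60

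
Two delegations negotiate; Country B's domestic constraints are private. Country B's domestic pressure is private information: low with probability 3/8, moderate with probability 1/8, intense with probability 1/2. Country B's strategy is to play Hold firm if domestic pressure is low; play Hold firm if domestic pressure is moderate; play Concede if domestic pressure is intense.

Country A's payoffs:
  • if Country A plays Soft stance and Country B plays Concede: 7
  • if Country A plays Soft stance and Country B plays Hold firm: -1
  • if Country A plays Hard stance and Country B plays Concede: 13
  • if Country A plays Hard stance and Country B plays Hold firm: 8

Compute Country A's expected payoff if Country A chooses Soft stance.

E[Soft stance] = 3/8·(-1) + 1/8·(-1) + 1/2·7 = (-3/8) + (-1/8) + 7/2 = 3

3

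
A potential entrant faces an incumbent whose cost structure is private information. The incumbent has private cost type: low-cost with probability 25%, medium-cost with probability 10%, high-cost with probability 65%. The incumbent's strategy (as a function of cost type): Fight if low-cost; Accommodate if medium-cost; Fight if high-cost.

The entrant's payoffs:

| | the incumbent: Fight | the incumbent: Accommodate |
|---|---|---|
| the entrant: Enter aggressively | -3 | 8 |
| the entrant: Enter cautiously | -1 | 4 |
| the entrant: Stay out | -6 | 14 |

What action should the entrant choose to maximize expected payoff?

Compute the entrant's expected payoff for each action, taking the expectation over the incumbent's type.
E[Enter aggressively] = 0.25·(-3) + 0.1·(8) + 0.65·(-3) = -1.9
E[Enter cautiously] = 0.25·(-1) + 0.1·(4) + 0.65·(-1) = -0.5
E[Stay out] = 0.25·(-6) + 0.1·(14) + 0.65·(-6) = -4
Best response: Enter cautiously (-0.5 is the largest).

Enter cautiously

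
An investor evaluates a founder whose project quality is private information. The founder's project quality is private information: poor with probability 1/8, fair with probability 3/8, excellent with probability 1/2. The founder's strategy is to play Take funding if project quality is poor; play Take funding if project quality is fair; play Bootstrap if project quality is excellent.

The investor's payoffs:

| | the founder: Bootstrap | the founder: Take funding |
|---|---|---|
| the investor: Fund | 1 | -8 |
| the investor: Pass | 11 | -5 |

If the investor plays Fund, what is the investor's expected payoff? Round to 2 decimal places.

E[Fund] = 1/8·(-8) + 3/8·(-8) + 1/2·1 = (-1) + (-3) + 1/2 = -7/2

-3.50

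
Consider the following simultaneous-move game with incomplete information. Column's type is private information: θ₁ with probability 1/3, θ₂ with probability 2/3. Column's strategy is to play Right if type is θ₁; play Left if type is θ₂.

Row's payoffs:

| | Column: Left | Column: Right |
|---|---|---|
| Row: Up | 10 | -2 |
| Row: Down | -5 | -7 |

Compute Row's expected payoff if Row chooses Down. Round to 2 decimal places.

-5.67

Take the expectation over Column's type, weighting each type's action by its prior probability.
E[Down] = 1/3·(-7) + 2/3·(-5) = (-7/3) + (-10/3) = -17/3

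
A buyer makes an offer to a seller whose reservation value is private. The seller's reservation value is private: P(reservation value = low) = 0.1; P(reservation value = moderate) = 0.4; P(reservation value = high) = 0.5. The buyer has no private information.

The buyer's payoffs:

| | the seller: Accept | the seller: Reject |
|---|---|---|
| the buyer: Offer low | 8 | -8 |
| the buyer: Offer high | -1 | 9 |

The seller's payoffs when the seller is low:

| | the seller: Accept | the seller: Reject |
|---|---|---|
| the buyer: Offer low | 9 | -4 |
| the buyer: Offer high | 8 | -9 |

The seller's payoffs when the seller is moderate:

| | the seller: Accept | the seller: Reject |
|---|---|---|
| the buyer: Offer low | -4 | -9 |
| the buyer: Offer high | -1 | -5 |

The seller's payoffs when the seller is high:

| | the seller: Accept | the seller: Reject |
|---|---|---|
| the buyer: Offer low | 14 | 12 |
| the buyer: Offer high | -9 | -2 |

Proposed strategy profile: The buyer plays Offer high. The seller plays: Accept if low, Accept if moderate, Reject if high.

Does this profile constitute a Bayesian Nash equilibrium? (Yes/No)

The buyer plays Offer high: E[Offer high] = 0.1·(-1) + 0.4·(-1) + 0.5·(9) = 4; E[Offer low] = 0. Best-responding. ✓
The seller (reservation value low), facing Offer high: Accept gives 8, Reject gives -9. Proposed Accept is best. ✓
The seller (reservation value moderate), facing Offer high: Accept gives -1, Reject gives -5. Proposed Accept is best. ✓
The seller (reservation value high), facing Offer high: Accept gives -9, Reject gives -2. Proposed Reject is best. ✓

Yes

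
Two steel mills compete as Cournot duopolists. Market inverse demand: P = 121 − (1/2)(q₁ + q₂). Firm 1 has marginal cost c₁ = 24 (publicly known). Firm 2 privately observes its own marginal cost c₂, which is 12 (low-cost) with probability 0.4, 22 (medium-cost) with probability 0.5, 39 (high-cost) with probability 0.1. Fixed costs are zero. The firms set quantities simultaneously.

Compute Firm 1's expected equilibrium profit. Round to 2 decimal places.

1909.62

Each type of Firm 2 best-responds to q₁; Firm 1 best-responds to the expected q₂ over Firm 2's types.
Firm 2 with cost c maximizes (121 − (1/2)(q₁+q₂) − c)·q₂, giving q₂(c) = (121 − c − (1/2)q₁).
E[c₂] = 0.4·12 + 0.5·22 + 0.1·39 = 19.7
Firm 1's FOC against E[q₂] yields q₁ = (121 − 2·24 + E[c₂])/(3/2) = (121 − 48 + 19.7)/(3/2) = 61.8.
E[P] = 121 − (1/2)·(q₁ + E[q₂]) = 54.9; Firm 1's expected profit = (E[P] − 24)·q₁ = (54.9 − 24)·61.8 = 1909.62.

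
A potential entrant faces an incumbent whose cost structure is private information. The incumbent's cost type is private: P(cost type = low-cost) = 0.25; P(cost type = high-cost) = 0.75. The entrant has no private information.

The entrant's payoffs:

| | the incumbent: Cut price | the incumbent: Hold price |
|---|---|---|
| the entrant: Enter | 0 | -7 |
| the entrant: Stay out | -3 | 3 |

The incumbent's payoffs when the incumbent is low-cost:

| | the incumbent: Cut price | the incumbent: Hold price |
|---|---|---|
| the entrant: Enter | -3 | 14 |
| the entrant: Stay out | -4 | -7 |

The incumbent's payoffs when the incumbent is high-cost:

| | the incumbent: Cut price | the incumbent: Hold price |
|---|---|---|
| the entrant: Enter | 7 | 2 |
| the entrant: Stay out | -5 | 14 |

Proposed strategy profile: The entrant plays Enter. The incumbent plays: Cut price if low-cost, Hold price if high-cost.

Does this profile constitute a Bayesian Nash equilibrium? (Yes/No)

No

The entrant plays Enter: E[Enter] = 0.25·(0) + 0.75·(-7) = -5.25; E[Stay out] = 1.5. Not best-responding. ✗
The incumbent (cost type low-cost), facing Enter: Cut price gives -3, Hold price gives 14. Proposed Cut price is not best — profitable deviation exists. ✗
The incumbent (cost type high-cost), facing Enter: Cut price gives 7, Hold price gives 2. Proposed Hold price is not best — profitable deviation exists. ✗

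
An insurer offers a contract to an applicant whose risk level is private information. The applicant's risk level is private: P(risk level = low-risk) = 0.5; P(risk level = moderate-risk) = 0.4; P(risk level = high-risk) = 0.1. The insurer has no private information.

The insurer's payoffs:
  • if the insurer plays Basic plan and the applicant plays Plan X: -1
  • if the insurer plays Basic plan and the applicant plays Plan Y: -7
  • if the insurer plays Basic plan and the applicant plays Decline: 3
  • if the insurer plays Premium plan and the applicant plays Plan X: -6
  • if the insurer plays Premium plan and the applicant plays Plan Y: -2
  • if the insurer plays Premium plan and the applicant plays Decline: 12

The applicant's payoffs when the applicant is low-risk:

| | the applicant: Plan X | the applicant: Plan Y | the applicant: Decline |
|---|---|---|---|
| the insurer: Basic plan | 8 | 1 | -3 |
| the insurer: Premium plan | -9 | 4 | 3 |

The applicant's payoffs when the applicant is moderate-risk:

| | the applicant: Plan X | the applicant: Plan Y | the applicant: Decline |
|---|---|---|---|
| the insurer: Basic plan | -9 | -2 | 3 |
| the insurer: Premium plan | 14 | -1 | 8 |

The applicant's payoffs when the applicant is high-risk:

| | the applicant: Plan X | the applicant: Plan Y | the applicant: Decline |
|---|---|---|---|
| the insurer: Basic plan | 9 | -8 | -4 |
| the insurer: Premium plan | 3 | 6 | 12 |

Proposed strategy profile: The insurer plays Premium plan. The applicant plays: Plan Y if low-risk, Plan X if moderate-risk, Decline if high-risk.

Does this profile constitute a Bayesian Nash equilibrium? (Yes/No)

Yes

A profile is a BNE iff every type of every player is best-responding given beliefs about the other side.
The insurer plays Premium plan: E[Premium plan] = 0.5·(-2) + 0.4·(-6) + 0.1·(12) = -2.2; E[Basic plan] = -3.6. Best-responding. ✓
The applicant (risk level low-risk), facing Premium plan: Plan X gives -9, Plan Y gives 4, Decline gives 3. Proposed Plan Y is best. ✓
The applicant (risk level moderate-risk), facing Premium plan: Plan X gives 14, Plan Y gives -1, Decline gives 8. Proposed Plan X is best. ✓
The applicant (risk level high-risk), facing Premium plan: Plan X gives 3, Plan Y gives 6, Decline gives 12. Proposed Decline is best. ✓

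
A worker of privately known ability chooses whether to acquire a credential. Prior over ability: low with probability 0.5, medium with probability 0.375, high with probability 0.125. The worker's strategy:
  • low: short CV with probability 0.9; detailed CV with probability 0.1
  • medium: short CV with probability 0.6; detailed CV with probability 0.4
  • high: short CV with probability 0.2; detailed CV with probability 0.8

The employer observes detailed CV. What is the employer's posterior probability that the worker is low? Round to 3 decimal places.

0.167

P(detailed CV) = 0.5·0.1 + 0.375·0.4 + 0.125·0.8 = 0.3
P(low | detailed CV) = (0.5·0.1) / 0.3 = 0.05 / 0.3 = 0.166667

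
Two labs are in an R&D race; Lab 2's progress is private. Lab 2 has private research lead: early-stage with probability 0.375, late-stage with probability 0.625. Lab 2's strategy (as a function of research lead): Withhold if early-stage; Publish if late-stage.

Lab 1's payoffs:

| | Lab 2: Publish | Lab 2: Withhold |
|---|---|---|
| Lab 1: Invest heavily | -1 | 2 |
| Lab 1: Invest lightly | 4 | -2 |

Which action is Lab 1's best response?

Invest lightly

E[Invest heavily] = 0.375·(2) + 0.625·(-1) = 0.125
E[Invest lightly] = 0.375·(-2) + 0.625·(4) = 1.75
Best response: Invest lightly (1.75 is the largest).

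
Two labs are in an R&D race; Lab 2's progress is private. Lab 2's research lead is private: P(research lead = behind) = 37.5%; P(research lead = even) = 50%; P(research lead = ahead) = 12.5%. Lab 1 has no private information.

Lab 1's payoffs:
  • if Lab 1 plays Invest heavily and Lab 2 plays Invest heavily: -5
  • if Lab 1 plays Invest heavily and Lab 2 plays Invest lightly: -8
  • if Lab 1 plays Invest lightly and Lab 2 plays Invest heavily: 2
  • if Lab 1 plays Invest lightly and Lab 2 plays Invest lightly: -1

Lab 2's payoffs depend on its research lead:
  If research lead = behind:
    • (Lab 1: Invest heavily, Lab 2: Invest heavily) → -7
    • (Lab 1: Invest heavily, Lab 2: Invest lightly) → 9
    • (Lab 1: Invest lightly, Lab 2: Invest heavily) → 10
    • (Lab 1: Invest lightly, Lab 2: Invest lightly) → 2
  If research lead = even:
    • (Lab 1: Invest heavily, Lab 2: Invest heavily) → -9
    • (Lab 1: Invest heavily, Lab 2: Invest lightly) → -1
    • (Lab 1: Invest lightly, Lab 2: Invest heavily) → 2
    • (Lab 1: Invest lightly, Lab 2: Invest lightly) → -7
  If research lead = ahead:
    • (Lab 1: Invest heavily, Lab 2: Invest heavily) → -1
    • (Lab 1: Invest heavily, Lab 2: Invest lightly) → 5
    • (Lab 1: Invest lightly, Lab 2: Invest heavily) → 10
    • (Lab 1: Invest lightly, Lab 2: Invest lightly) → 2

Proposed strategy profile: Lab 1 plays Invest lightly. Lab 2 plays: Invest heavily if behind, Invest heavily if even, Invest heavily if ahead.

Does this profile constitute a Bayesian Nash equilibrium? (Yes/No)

Yes

Lab 1 plays Invest lightly: E[Invest lightly] = 0.375·(2) + 0.5·(2) + 0.125·(2) = 2; E[Invest heavily] = -5. Best-responding. ✓
Lab 2 (research lead behind), facing Invest lightly: Invest heavily gives 10, Invest lightly gives 2. Proposed Invest heavily is best. ✓
Lab 2 (research lead even), facing Invest lightly: Invest heavily gives 2, Invest lightly gives -7. Proposed Invest heavily is best. ✓
Lab 2 (research lead ahead), facing Invest lightly: Invest heavily gives 10, Invest lightly gives 2. Proposed Invest heavily is best. ✓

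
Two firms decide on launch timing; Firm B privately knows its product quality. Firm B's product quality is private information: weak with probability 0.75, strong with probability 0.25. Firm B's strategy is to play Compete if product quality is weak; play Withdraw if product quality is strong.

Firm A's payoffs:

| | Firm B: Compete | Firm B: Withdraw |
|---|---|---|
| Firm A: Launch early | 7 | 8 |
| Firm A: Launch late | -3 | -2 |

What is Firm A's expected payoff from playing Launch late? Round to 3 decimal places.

-2.750

Take the expectation over Firm B's product quality, weighting each type's action by its prior probability.
E[Launch late] = 0.75·(-3) + 0.25·(-2) = (-2.25) + (-0.5) = -2.75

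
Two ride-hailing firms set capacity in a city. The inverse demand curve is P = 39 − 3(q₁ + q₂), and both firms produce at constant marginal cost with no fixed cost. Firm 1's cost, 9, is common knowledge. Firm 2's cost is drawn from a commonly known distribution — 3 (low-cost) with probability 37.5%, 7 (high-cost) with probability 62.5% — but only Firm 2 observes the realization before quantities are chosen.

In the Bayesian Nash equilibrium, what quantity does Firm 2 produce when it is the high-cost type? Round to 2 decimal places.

3.86

Type-c best response for Firm 2: q₂(c) = (39 − c)/6 − q₁/2.
Firm 1 maximizes expected profit; its first-order condition is 39 − 6q₁ − 3E[q₂] − 9 = 0.
Substituting E[q₂] and solving: E[c₂] = 5.5, so q₁ = (39 − 2·9 + 5.5)/9 = 2.94444.
q₂(high-cost) = (39 − 7 − 3·2.94444)/6 = 3.86111.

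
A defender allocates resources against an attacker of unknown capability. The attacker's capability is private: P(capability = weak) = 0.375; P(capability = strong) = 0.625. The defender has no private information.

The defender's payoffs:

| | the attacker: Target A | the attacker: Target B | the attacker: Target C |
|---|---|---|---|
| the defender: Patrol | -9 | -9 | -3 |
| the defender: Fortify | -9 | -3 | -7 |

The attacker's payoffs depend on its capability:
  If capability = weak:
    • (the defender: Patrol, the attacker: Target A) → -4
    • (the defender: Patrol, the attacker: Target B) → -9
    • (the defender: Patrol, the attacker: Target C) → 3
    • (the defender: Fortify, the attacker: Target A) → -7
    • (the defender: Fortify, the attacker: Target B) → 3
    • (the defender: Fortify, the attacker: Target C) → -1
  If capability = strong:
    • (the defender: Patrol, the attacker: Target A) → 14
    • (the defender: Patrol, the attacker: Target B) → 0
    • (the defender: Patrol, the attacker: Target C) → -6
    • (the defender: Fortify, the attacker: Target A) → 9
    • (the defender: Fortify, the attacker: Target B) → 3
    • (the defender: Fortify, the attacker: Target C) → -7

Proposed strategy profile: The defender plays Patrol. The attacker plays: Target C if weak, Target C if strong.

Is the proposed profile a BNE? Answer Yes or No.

No

The defender plays Patrol: E[Patrol] = 0.375·(-3) + 0.625·(-3) = -3; E[Fortify] = -7. Best-responding. ✓
The attacker (capability weak), facing Patrol: Target A gives -4, Target B gives -9, Target C gives 3. Proposed Target C is best. ✓
The attacker (capability strong), facing Patrol: Target A gives 14, Target B gives 0, Target C gives -6. Proposed Target C is not best — profitable deviation exists. ✗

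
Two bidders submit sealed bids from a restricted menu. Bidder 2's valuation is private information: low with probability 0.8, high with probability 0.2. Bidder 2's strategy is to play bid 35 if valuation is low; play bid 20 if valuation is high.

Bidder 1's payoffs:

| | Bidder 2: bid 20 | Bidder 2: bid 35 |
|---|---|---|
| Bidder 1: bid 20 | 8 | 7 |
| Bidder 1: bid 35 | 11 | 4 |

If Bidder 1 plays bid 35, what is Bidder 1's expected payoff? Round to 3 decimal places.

5.400

Take the expectation over Bidder 2's valuation, weighting each type's action by its prior probability.
E[bid 35] = 0.8·4 + 0.2·11 = 3.2 + 2.2 = 5.4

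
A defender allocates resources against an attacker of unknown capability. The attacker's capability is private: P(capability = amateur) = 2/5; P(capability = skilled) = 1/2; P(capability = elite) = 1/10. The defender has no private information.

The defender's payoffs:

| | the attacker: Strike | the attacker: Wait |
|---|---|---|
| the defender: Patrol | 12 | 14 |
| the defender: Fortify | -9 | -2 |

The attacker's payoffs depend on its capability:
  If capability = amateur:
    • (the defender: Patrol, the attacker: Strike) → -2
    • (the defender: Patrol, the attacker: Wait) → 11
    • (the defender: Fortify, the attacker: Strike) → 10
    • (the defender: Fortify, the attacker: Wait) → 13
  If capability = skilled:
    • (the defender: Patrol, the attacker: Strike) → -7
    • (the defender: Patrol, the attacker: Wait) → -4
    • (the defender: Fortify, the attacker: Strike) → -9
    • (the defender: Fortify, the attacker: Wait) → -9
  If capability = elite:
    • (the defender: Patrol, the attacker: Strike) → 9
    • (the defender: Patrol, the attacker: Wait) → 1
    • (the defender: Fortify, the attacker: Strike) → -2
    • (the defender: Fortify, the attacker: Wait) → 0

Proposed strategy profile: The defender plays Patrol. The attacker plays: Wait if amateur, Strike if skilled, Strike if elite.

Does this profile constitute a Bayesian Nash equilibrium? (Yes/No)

No

A profile is a BNE iff every type of every player is best-responding given beliefs about the other side.
The defender plays Patrol: E[Patrol] = 2/5·(14) + 1/2·(12) + 1/10·(12) = 64/5; E[Fortify] = -31/5. Best-responding. ✓
The attacker (capability amateur), facing Patrol: Strike gives -2, Wait gives 11. Proposed Wait is best. ✓
The attacker (capability skilled), facing Patrol: Strike gives -7, Wait gives -4. Proposed Strike is not best — profitable deviation exists. ✗
The attacker (capability elite), facing Patrol: Strike gives 9, Wait gives 1. Proposed Strike is best. ✓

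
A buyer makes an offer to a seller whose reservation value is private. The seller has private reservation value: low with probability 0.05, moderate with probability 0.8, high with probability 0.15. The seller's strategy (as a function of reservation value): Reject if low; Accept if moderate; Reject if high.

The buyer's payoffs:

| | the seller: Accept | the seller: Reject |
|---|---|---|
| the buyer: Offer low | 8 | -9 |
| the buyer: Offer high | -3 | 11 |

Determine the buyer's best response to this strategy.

Offer low

E[Offer low] = 0.05·(-9) + 0.8·(8) + 0.15·(-9) = 4.6
E[Offer high] = 0.05·(11) + 0.8·(-3) + 0.15·(11) = -0.2
Best response: Offer low (4.6 is the largest).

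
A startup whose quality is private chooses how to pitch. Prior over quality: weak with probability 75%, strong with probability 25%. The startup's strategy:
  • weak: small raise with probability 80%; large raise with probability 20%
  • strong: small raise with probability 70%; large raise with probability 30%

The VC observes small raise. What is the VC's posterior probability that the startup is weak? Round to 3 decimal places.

0.774

Apply Bayes' rule using the sender's strategy as the likelihood.
P(small raise) = 0.75·0.8 + 0.25·0.7 = 0.775
P(weak | small raise) = (0.75·0.8) / 0.775 = 0.6 / 0.775 = 0.774194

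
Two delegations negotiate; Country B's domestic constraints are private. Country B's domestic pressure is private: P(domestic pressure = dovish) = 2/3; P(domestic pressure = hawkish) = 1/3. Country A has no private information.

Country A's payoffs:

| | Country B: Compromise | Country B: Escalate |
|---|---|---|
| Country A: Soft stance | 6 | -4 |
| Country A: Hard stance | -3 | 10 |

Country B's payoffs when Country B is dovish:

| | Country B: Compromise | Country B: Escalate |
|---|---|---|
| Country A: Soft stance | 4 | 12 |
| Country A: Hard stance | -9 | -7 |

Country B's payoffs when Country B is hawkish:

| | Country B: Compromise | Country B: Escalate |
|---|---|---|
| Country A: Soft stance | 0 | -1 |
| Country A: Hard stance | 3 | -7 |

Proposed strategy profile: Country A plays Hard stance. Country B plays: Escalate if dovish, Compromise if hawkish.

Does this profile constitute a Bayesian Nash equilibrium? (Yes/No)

A profile is a BNE iff every type of every player is best-responding given beliefs about the other side.
Country A plays Hard stance: E[Hard stance] = 2/3·(10) + 1/3·(-3) = 17/3; E[Soft stance] = -2/3. Best-responding. ✓
Country B (domestic pressure dovish), facing Hard stance: Compromise gives -9, Escalate gives -7. Proposed Escalate is best. ✓
Country B (domestic pressure hawkish), facing Hard stance: Compromise gives 3, Escalate gives -7. Proposed Compromise is best. ✓

Yes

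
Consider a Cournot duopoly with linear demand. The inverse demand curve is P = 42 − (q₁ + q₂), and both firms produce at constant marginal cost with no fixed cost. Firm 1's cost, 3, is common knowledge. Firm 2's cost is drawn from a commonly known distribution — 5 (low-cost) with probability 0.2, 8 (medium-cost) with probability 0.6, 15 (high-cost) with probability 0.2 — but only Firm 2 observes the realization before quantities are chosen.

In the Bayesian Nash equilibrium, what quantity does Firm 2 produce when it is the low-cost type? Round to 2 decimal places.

11.03

Firm 2 with cost c maximizes (42 − (q₁+q₂) − c)·q₂, giving q₂(c) = (42 − c − q₁)/2.
E[c₂] = 0.2·5 + 0.6·8 + 0.2·15 = 8.8
Firm 1's FOC against E[q₂] yields q₁ = (42 − 2·3 + E[c₂])/3 = (42 − 6 + 8.8)/3 = 14.9333.
q₂(low-cost) = (42 − 5 − 14.9333)/2 = 11.0333.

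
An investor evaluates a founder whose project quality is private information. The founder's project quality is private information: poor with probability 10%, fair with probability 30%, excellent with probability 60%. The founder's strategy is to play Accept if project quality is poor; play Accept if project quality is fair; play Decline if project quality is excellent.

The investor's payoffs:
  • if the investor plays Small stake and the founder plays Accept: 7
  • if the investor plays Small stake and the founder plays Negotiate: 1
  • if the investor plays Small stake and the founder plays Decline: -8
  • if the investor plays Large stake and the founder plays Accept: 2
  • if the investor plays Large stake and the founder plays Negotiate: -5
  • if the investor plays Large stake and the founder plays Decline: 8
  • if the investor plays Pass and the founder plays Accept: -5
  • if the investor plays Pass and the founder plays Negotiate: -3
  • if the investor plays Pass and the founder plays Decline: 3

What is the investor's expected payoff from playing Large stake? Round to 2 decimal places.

5.60

Take the expectation over the founder's project quality, weighting each type's action by its prior probability.
E[Large stake] = 0.1·2 + 0.3·2 + 0.6·8 = 0.2 + 0.6 + 4.8 = 5.6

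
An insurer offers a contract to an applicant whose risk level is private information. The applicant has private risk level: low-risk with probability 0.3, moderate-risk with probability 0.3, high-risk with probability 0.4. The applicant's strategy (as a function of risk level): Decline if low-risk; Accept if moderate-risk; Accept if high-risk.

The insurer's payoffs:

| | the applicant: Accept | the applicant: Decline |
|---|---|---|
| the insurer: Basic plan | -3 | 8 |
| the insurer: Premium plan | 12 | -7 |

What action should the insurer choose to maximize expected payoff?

Premium plan

Compute the insurer's expected payoff for each action, taking the expectation over the applicant's type.
E[Basic plan] = 0.3·(8) + 0.3·(-3) + 0.4·(-3) = 0.3
E[Premium plan] = 0.3·(-7) + 0.3·(12) + 0.4·(12) = 6.3
Best response: Premium plan (6.3 is the largest).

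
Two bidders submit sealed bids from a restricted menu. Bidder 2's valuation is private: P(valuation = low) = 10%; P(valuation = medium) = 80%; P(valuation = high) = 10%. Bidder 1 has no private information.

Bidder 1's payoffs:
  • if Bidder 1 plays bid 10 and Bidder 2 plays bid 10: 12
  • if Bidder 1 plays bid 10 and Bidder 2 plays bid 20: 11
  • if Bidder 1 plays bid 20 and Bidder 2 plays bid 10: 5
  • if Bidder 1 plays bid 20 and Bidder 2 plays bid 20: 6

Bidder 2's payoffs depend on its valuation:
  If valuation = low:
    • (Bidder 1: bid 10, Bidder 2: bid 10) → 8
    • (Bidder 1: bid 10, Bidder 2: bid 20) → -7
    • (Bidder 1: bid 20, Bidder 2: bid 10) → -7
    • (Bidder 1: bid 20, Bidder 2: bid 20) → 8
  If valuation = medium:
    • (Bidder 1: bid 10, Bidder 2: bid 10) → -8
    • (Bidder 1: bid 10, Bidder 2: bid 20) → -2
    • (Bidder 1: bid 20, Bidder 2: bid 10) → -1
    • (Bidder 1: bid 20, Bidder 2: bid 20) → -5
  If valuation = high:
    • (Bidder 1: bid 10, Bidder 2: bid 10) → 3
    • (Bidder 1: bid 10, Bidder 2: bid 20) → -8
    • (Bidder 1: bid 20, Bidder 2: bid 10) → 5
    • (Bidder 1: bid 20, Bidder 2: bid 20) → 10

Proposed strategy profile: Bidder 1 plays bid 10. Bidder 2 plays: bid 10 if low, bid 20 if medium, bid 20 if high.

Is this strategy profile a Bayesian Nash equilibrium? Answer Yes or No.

No

A profile is a BNE iff every type of every player is best-responding given beliefs about the other side.
Bidder 1 plays bid 10: E[bid 10] = 0.1·(12) + 0.8·(11) + 0.1·(11) = 11.1; E[bid 20] = 5.9. Best-responding. ✓
Bidder 2 (valuation low), facing bid 10: bid 10 gives 8, bid 20 gives -7. Proposed bid 10 is best. ✓
Bidder 2 (valuation medium), facing bid 10: bid 10 gives -8, bid 20 gives -2. Proposed bid 20 is best. ✓
Bidder 2 (valuation high), facing bid 10: bid 10 gives 3, bid 20 gives -8. Proposed bid 20 is not best — profitable deviation exists. ✗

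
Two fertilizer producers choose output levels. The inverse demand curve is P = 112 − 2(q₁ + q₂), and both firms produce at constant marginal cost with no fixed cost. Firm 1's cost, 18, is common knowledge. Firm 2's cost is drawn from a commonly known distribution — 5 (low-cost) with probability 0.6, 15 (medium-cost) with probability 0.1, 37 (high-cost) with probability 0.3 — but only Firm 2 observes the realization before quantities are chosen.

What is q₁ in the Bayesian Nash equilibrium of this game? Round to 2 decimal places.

15.27

Type-c best response for Firm 2: q₂(c) = (112 − c)/4 − q₁/2.
Firm 1 maximizes expected profit; its first-order condition is 112 − 4q₁ − 2E[q₂] − 18 = 0.
Substituting E[q₂] and solving: E[c₂] = 15.6, so q₁ = (112 − 2·18 + 15.6)/6 = 15.2667.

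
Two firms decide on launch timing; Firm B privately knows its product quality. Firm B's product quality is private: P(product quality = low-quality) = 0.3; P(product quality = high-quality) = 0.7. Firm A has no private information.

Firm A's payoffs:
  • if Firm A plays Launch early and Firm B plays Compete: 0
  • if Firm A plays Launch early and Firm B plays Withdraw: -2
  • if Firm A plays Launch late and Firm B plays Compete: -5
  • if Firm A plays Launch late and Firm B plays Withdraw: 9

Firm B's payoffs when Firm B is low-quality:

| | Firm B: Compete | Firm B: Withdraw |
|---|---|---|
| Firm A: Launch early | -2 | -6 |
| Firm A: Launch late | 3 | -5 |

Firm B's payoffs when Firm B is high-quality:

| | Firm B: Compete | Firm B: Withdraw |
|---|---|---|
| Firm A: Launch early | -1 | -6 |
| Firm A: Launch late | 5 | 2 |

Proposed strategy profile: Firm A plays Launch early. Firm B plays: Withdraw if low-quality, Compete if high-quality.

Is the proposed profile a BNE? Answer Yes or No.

Firm A plays Launch early: E[Launch early] = 0.3·(-2) + 0.7·(0) = -0.6; E[Launch late] = -0.8. Best-responding. ✓
Firm B (product quality low-quality), facing Launch early: Compete gives -2, Withdraw gives -6. Proposed Withdraw is not best — profitable deviation exists. ✗
Firm B (product quality high-quality), facing Launch early: Compete gives -1, Withdraw gives -6. Proposed Compete is best. ✓

No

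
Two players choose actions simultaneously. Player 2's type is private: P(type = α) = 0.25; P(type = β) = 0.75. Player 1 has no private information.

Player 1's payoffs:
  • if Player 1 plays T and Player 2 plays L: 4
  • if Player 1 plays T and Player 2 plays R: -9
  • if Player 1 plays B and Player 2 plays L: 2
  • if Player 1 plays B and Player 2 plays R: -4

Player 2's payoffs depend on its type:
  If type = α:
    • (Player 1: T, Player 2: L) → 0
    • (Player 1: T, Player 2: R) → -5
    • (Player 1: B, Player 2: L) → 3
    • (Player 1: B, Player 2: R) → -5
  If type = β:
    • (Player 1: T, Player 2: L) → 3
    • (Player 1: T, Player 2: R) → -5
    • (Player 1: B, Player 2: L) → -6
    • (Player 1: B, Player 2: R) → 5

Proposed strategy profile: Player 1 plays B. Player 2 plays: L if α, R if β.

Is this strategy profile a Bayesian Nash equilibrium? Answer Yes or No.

Yes

A profile is a BNE iff every type of every player is best-responding given beliefs about the other side.
Player 1 plays B: E[B] = 0.25·(2) + 0.75·(-4) = -2.5; E[T] = -5.75. Best-responding. ✓
Player 2 (type α), facing B: L gives 3, R gives -5. Proposed L is best. ✓
Player 2 (type β), facing B: L gives -6, R gives 5. Proposed R is best. ✓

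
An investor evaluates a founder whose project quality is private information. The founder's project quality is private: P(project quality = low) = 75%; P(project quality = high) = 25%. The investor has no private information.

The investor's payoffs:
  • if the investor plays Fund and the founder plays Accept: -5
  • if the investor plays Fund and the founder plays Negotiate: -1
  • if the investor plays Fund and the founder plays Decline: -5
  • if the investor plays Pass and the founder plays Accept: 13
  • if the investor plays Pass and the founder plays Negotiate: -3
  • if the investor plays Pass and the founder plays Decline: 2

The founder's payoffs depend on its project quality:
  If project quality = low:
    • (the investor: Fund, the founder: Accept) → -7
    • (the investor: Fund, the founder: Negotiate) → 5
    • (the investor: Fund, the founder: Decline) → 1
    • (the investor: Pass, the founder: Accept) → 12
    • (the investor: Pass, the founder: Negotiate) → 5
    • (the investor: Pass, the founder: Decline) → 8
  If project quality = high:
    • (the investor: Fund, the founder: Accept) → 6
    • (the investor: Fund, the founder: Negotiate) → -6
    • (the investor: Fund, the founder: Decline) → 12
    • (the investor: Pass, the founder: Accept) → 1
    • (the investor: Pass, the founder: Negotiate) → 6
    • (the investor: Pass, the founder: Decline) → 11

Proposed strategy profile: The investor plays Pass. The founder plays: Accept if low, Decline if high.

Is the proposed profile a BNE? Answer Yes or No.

Yes

A profile is a BNE iff every type of every player is best-responding given beliefs about the other side.
The investor plays Pass: E[Pass] = 0.75·(13) + 0.25·(2) = 10.25; E[Fund] = -5. Best-responding. ✓
The founder (project quality low), facing Pass: Accept gives 12, Negotiate gives 5, Decline gives 8. Proposed Accept is best. ✓
The founder (project quality high), facing Pass: Accept gives 1, Negotiate gives 6, Decline gives 11. Proposed Decline is best. ✓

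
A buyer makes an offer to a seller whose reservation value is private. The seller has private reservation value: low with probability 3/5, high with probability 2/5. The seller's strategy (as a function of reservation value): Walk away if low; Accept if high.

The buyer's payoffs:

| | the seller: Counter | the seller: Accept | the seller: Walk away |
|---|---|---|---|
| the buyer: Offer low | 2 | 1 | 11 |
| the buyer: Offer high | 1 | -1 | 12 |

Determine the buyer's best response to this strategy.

E[Offer low] = 3/5·(11) + 2/5·(1) = 7
E[Offer high] = 3/5·(12) + 2/5·(-1) = 34/5
Best response: Offer low (7 is the largest).

Offer low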